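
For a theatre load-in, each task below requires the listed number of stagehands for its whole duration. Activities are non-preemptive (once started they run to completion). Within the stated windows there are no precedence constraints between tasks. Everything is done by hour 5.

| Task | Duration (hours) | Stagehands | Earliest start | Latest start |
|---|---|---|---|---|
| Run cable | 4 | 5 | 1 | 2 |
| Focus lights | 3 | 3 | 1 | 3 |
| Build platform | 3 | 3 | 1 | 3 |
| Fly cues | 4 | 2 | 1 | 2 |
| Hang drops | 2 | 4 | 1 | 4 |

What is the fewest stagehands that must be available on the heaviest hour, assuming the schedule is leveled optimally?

13

Early-start (Run cable@1, Focus lights@1, Build platform@1, Fly cues@1, Hang drops@1) gives peak 17: h1:17  h2:17  h3:13  h4:7  h5:0.
Shift Hang drops→4.
Schedule Run cable@1, Focus lights@1, Build platform@1, Fly cues@1, Hang drops@4: h1:13  h2:13  h3:13  h4:11  h5:4 — peak 13.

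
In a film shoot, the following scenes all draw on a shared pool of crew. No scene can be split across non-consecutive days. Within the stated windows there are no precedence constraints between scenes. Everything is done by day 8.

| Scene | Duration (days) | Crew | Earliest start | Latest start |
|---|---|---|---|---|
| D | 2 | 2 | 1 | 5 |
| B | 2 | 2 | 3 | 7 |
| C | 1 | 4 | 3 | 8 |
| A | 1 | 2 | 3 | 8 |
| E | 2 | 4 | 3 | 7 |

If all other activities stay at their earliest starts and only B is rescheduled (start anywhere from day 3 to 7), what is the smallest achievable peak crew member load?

B@3: d1:2  d2:2  d3:12  d4:6  d5:0  d6:0  d7:0  d8:0 → peak 12
B@4: d1:2  d2:2  d3:10  d4:6  d5:2  d6:0  d7:0  d8:0 → peak 10
B@5: d1:2  d2:2  d3:10  d4:4  d5:2  d6:2  d7:0  d8:0 → peak 10
B@6: d1:2  d2:2  d3:10  d4:4  d5:0  d6:2  d7:2  d8:0 → peak 10
B@7: d1:2  d2:2  d3:10  d4:4  d5:0  d6:0  d7:2  d8:2 → peak 10
Best is B@4, peak 10.

10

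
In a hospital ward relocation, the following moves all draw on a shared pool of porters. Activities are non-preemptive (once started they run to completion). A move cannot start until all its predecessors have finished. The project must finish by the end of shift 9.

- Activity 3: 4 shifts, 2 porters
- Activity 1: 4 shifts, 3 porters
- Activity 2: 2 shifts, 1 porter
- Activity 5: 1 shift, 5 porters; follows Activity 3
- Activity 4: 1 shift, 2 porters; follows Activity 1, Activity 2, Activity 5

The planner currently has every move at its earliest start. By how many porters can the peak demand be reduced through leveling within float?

1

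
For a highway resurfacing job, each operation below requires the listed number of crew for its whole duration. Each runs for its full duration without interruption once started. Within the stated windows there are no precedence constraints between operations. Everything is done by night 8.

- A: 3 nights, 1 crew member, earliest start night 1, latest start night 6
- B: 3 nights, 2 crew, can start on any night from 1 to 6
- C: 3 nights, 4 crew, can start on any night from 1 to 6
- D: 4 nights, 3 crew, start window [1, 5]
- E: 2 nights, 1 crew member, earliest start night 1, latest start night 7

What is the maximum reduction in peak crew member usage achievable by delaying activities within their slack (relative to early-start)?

Early-start peak: n1:11  n2:11  n3:10  n4:3  n5:0  n6:0  n7:0  n8:0 ⇒ 11.
Leveled (A@1, B@4, C@1, D@4, E@7): n1:5  n2:5  n3:5  n4:5  n5:5  n6:5  n7:4  n8:1 ⇒ 5.
Reduction 11 − 5 = 6.

6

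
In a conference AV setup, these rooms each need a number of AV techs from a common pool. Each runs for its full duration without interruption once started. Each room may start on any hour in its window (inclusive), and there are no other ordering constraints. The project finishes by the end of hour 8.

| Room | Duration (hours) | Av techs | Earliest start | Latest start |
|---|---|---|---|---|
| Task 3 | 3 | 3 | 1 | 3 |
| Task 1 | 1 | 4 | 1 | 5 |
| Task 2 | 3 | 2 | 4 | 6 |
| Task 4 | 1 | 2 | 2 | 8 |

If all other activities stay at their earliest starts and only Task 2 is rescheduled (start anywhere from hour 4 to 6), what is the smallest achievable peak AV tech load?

7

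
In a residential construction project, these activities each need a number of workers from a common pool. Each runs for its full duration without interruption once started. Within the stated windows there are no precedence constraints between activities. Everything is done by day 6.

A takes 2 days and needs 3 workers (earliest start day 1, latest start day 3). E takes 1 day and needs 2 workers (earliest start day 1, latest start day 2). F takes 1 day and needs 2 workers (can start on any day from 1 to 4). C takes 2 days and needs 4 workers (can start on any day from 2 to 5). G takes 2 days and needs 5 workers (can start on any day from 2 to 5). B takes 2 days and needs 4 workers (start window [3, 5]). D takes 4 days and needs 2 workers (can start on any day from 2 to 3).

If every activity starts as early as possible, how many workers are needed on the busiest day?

Early-start schedule: A@1, E@1, F@1, C@2, G@2, B@3, D@2.
Load per day: day 1: 7, day 2: 14, day 3: 15, day 4: 6, day 5: 2, day 6: 0.
Peak is 15.

15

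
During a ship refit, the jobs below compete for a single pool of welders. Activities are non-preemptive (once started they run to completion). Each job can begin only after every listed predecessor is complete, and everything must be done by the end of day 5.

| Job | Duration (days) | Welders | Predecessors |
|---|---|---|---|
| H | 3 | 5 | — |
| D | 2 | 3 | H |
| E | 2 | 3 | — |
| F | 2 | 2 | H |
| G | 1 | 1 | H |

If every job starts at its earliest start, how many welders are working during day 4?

6

At early start, day 4 has: D, F, G.
Demand: 3 + 2 + 1 = 6.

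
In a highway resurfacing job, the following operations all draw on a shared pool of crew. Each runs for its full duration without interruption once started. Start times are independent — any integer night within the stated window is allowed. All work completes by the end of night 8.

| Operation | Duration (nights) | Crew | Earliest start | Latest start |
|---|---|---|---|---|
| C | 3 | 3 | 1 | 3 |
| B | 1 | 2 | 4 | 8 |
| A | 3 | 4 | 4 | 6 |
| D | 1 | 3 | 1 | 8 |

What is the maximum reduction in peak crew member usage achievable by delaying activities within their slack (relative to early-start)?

Early-start peak: n1:6  n2:3  n3:3  n4:6  n5:4  n6:4  n7:0  n8:0 ⇒ 6.
Leveled (C@1, B@4, A@5, D@8): n1:3  n2:3  n3:3  n4:2  n5:4  n6:4  n7:4  n8:3 ⇒ 4.
Reduction 6 − 4 = 2.

2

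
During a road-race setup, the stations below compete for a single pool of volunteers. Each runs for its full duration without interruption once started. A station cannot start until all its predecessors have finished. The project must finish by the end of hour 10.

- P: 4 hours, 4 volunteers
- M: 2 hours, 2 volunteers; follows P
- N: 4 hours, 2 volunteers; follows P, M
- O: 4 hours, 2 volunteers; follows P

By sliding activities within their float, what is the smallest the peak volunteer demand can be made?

Schedule P@1, M@5, N@7, O@5: h1:4  h2:4  h3:4  h4:4  h5:4  h6:4  h7:4  h8:4  h9:2  h10:2 — peak 4.
Total volunteer-hours = 36 over 10 hours ⇒ peak ≥ ⌈36/10⌉ = 4, so 4 is optimal.

4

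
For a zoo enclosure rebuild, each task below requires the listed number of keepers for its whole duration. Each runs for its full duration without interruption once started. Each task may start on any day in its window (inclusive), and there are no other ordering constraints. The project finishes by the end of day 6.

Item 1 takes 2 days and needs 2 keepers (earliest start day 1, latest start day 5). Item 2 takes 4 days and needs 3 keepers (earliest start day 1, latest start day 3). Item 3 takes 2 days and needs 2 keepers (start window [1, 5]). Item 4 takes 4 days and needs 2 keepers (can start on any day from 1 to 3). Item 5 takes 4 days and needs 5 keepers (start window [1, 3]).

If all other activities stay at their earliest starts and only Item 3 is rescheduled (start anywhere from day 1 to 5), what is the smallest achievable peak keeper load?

12

Item 3@1: d1:14  d2:14  d3:10  d4:10  d5:0  d6:0 → peak 14
Item 3@2: d1:12  d2:14  d3:12  d4:10  d5:0  d6:0 → peak 14
Item 3@3: d1:12  d2:12  d3:12  d4:12  d5:0  d6:0 → peak 12
Item 3@4: d1:12  d2:12  d3:10  d4:12  d5:2  d6:0 → peak 12
Item 3@5: d1:12  d2:12  d3:10  d4:10  d5:2  d6:2 → peak 12
Best is Item 3@3, peak 12.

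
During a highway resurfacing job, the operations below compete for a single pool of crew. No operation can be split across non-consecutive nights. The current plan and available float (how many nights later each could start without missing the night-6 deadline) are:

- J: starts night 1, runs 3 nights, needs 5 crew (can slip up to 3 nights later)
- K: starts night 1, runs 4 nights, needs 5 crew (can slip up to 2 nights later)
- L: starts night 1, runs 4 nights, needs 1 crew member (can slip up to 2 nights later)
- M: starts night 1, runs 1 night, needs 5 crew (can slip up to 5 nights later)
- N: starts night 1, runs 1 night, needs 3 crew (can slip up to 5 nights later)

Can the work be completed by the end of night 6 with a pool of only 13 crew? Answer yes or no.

yes

Schedule J@1, K@1, L@1, M@4, N@5: n1:11  n2:11  n3:11  n4:11  n5:3  n6:0 — peak 11 ≤ 13.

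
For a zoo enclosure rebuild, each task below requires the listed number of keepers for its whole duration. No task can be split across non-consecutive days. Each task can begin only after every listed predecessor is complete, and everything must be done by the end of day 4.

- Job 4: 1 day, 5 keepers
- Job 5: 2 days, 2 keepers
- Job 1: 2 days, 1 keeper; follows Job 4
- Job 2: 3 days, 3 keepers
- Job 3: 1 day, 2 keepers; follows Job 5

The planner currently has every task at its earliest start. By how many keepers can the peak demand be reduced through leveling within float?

4

Early-start peak: d1:10  d2:6  d3:6  d4:0 ⇒ 10.
Leveled (Job 4@1, Job 5@2, Job 1@2, Job 2@2, Job 3@4): d1:5  d2:6  d3:6  d4:5 ⇒ 6.
Reduction 10 − 6 = 4.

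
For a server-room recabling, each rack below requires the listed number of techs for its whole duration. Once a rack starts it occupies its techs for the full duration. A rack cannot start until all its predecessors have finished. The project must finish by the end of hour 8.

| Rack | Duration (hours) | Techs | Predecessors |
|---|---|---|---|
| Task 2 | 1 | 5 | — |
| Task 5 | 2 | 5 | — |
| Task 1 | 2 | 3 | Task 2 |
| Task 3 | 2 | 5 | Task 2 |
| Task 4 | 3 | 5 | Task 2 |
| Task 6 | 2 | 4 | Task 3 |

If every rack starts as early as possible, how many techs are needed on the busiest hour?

Early-start schedule: Task 2@1, Task 5@1, Task 1@2, Task 3@2, Task 4@2, Task 6@4.
Load per hour: hour 1: 10, hour 2: 18, hour 3: 13, hour 4: 9, hour 5: 4, hour 6: 0, hour 7: 0, hour 8: 0.
Peak is 18.

18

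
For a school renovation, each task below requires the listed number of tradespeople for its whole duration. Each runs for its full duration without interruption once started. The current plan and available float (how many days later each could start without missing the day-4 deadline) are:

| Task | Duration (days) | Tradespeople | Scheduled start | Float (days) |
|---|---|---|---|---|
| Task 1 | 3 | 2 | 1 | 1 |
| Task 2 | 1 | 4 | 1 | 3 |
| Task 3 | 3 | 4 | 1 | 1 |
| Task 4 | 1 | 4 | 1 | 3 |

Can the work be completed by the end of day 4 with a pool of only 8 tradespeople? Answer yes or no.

Schedule Task 1@1, Task 2@1, Task 3@2, Task 4@4: d1:6  d2:6  d3:6  d4:8 — peak 8 ≤ 8.

yes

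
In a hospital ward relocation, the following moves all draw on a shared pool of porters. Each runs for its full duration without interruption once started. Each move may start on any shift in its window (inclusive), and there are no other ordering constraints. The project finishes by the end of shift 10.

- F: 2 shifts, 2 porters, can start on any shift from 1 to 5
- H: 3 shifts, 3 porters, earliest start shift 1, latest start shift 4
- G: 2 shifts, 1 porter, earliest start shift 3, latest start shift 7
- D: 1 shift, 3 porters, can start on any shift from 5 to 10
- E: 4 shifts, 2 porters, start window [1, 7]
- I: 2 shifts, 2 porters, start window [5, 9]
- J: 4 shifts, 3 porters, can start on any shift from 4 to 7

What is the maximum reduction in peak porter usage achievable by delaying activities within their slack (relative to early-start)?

3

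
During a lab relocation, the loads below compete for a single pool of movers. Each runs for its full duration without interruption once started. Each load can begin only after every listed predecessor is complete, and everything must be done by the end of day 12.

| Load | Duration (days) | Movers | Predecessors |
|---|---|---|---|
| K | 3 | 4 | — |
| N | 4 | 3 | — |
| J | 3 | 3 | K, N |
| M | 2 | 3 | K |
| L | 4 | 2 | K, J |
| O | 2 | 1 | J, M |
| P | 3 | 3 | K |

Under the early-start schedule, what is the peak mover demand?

Early-start schedule: K@1, N@1, J@5, M@4, L@8, O@8, P@4.
Load per day: day 1: 7, day 2: 7, day 3: 7, day 4: 9, day 5: 9, day 6: 6, day 7: 3, day 8: 3, day 9: 3, day 10: 2, day 11: 2, day 12: 0.
Peak is 9.

9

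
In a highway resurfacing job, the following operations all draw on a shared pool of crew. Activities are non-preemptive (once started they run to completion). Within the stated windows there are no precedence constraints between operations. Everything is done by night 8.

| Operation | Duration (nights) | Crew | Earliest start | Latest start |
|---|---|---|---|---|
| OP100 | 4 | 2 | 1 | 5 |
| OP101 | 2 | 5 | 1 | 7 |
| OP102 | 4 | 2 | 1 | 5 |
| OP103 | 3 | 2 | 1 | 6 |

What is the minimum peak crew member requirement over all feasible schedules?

Early-start (OP100@1, OP101@1, OP102@1, OP103@1) gives peak 11: n1:11  n2:11  n3:6  n4:4  n5:0  n6:0  n7:0  n8:0.
Shift OP101→5.
Schedule OP100@1, OP101@5, OP102@1, OP103@1: n1:6  n2:6  n3:6  n4:4  n5:5  n6:5  n7:0  n8:0 — peak 6.

6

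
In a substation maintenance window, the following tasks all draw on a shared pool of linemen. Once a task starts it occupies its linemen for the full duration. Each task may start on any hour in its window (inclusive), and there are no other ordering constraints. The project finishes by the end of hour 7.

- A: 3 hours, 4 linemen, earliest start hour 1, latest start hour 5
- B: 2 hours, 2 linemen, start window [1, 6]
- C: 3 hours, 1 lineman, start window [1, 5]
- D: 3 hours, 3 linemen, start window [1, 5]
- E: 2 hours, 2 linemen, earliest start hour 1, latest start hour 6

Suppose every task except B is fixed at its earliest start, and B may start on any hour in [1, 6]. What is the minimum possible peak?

B@1: h1:12  h2:12  h3:8  h4:0  h5:0  h6:0  h7:0 → peak 12
B@2: h1:10  h2:12  h3:10  h4:0  h5:0  h6:0  h7:0 → peak 12
B@3: h1:10  h2:10  h3:10  h4:2  h5:0  h6:0  h7:0 → peak 10
B@4: h1:10  h2:10  h3:8  h4:2  h5:2  h6:0  h7:0 → peak 10
B@5: h1:10  h2:10  h3:8  h4:0  h5:2  h6:2  h7:0 → peak 10
B@6: h1:10  h2:10  h3:8  h4:0  h5:0  h6:2  h7:2 → peak 10
Best is B@3, peak 10.

10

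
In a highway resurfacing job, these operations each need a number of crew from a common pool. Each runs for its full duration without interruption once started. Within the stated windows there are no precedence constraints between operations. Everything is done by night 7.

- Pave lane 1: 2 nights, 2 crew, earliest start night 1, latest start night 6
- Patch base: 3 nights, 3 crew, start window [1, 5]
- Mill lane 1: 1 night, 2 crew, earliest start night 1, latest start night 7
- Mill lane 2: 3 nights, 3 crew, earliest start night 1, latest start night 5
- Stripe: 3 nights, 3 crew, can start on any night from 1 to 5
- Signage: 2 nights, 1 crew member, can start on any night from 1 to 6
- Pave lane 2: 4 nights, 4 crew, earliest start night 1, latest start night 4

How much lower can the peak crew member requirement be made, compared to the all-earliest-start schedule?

10

Early-start peak: n1:18  n2:16  n3:13  n4:4  n5:0  n6:0  n7:0 ⇒ 18.
Leveled (Pave lane 1@1, Patch base@1, Mill lane 1@1, Mill lane 2@2, Stripe@5, Signage@3, Pave lane 2@4): n1:7  n2:8  n3:7  n4:8  n5:7  n6:7  n7:7 ⇒ 8.
Reduction 18 − 8 = 10.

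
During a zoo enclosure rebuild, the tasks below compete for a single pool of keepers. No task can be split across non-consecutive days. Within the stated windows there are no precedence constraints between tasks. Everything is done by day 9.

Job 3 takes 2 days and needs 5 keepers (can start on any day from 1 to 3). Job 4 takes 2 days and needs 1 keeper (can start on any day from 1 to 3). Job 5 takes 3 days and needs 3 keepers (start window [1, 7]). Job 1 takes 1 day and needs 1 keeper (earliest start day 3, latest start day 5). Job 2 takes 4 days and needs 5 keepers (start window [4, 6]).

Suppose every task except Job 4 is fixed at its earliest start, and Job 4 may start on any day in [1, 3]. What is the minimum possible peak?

8

Job 4@1: d1:9  d2:9  d3:4  d4:5  d5:5  d6:5  d7:5  d8:0  d9:0 → peak 9
Job 4@2: d1:8  d2:9  d3:5  d4:5  d5:5  d6:5  d7:5  d8:0  d9:0 → peak 9
Job 4@3: d1:8  d2:8  d3:5  d4:6  d5:5  d6:5  d7:5  d8:0  d9:0 → peak 8
Best is Job 4@3, peak 8.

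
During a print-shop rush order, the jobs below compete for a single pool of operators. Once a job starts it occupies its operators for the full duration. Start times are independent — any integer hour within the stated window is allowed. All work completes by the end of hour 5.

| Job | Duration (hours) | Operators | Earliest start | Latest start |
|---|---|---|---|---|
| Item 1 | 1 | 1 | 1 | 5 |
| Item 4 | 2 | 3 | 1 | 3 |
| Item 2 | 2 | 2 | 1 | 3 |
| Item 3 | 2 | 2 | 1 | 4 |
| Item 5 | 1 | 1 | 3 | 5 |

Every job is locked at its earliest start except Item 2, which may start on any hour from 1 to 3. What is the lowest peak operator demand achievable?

6

Item 2@1: h1:8  h2:7  h3:1  h4:0  h5:0 → peak 8
Item 2@2: h1:6  h2:7  h3:3  h4:0  h5:0 → peak 7
Item 2@3: h1:6  h2:5  h3:3  h4:2  h5:0 → peak 6
Best is Item 2@3, peak 6.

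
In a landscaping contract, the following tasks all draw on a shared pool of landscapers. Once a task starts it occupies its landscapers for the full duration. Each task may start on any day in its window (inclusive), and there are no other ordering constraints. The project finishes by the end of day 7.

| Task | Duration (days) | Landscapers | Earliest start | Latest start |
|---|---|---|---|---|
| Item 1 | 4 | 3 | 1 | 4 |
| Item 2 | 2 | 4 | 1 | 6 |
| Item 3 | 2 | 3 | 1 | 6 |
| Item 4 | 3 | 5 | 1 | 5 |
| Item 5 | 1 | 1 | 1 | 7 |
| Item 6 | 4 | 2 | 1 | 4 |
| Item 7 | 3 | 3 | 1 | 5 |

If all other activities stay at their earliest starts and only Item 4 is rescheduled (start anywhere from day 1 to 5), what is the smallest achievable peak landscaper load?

16

Item 4@1: d1:21  d2:20  d3:13  d4:5  d5:0  d6:0  d7:0 → peak 21
Item 4@2: d1:16  d2:20  d3:13  d4:10  d5:0  d6:0  d7:0 → peak 20
Item 4@3: d1:16  d2:15  d3:13  d4:10  d5:5  d6:0  d7:0 → peak 16
Item 4@4: d1:16  d2:15  d3:8  d4:10  d5:5  d6:5  d7:0 → peak 16
Item 4@5: d1:16  d2:15  d3:8  d4:5  d5:5  d6:5  d7:5 → peak 16
Best is Item 4@3, peak 16.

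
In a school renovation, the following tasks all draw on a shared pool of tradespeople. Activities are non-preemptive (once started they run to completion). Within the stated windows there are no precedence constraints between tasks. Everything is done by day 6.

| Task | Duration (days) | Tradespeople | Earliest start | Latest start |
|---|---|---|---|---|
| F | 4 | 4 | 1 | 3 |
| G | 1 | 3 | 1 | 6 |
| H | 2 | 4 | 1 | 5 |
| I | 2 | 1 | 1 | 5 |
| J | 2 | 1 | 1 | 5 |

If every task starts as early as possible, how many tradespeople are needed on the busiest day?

13

Early-start schedule: F@1, G@1, H@1, I@1, J@1.
Load per day: day 1: 13, day 2: 10, day 3: 4, day 4: 4, day 5: 0, day 6: 0.
Peak is 13.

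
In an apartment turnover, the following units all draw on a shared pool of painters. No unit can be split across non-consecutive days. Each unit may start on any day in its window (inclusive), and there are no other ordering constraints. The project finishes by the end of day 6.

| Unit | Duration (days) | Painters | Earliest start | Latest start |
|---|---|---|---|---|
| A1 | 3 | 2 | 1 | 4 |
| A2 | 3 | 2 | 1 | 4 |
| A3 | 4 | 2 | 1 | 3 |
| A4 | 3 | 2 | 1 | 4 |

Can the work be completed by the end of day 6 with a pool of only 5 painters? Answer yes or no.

The minimum achievable peak is 6; 5 < 6, so no feasible schedule stays within the cap.

no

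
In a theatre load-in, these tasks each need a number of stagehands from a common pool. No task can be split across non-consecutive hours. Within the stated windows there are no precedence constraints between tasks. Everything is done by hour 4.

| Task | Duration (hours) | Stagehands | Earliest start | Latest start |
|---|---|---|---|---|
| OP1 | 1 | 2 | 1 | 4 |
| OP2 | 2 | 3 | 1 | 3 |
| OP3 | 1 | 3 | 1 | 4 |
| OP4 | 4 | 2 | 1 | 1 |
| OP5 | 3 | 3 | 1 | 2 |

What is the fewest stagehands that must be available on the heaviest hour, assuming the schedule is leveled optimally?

Early-start (OP1@1, OP2@1, OP3@1, OP4@1, OP5@1) gives peak 13: h1:13  h2:8  h3:5  h4:2.
Shift OP3→3, OP5→2.
Schedule OP1@1, OP2@1, OP3@3, OP4@1, OP5@2: h1:7  h2:8  h3:8  h4:5 — peak 8.

8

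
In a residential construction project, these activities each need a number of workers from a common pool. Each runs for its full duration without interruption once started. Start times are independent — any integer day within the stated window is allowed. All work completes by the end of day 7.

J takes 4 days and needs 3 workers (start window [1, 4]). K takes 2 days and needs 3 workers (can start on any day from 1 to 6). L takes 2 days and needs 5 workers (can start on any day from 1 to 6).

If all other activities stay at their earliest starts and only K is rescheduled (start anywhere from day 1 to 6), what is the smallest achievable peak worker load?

K@1: d1:11  d2:11  d3:3  d4:3  d5:0  d6:0  d7:0 → peak 11
K@2: d1:8  d2:11  d3:6  d4:3  d5:0  d6:0  d7:0 → peak 11
K@3: d1:8  d2:8  d3:6  d4:6  d5:0  d6:0  d7:0 → peak 8
K@4: d1:8  d2:8  d3:3  d4:6  d5:3  d6:0  d7:0 → peak 8
K@5: d1:8  d2:8  d3:3  d4:3  d5:3  d6:3  d7:0 → peak 8
K@6: d1:8  d2:8  d3:3  d4:3  d5:0  d6:3  d7:3 → peak 8
Best is K@3, peak 8.

8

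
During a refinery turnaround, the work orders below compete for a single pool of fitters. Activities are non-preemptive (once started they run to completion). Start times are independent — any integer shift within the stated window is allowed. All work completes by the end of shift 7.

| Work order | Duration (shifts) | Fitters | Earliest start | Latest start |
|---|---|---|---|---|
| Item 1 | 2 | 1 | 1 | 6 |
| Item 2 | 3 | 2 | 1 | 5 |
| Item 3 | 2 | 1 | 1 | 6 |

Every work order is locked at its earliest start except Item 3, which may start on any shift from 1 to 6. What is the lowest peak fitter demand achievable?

3

Item 3@1: s1:4  s2:4  s3:2  s4:0  s5:0  s6:0  s7:0 → peak 4
Item 3@2: s1:3  s2:4  s3:3  s4:0  s5:0  s6:0  s7:0 → peak 4
Item 3@3: s1:3  s2:3  s3:3  s4:1  s5:0  s6:0  s7:0 → peak 3
Item 3@4: s1:3  s2:3  s3:2  s4:1  s5:1  s6:0  s7:0 → peak 3
Item 3@5: s1:3  s2:3  s3:2  s4:0  s5:1  s6:1  s7:0 → peak 3
Item 3@6: s1:3  s2:3  s3:2  s4:0  s5:0  s6:1  s7:1 → peak 3
Best is Item 3@3, peak 3.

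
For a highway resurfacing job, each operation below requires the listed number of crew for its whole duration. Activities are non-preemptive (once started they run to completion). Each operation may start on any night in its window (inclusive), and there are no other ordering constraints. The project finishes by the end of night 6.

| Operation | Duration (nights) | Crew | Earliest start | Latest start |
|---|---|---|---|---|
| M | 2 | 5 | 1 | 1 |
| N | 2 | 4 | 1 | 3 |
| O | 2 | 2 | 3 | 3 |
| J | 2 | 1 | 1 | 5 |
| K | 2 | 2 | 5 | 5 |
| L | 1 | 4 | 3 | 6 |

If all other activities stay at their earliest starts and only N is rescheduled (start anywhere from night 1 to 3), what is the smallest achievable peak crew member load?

10

N@1: n1:10  n2:10  n3:6  n4:2  n5:2  n6:2 → peak 10
N@2: n1:6  n2:10  n3:10  n4:2  n5:2  n6:2 → peak 10
N@3: n1:6  n2:6  n3:10  n4:6  n5:2  n6:2 → peak 10
Best is N@1, peak 10.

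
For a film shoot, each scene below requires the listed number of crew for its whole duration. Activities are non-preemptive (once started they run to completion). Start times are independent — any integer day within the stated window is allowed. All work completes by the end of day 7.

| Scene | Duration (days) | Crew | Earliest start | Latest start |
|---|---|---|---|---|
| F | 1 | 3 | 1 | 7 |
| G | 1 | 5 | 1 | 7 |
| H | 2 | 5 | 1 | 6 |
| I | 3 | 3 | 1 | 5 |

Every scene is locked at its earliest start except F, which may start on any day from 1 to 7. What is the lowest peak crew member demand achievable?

13

F@1: d1:16  d2:8  d3:3  d4:0  d5:0  d6:0  d7:0 → peak 16
F@2: d1:13  d2:11  d3:3  d4:0  d5:0  d6:0  d7:0 → peak 13
F@3: d1:13  d2:8  d3:6  d4:0  d5:0  d6:0  d7:0 → peak 13
F@4: d1:13  d2:8  d3:3  d4:3  d5:0  d6:0  d7:0 → peak 13
F@5: d1:13  d2:8  d3:3  d4:0  d5:3  d6:0  d7:0 → peak 13
F@6: d1:13  d2:8  d3:3  d4:0  d5:0  d6:3  d7:0 → peak 13
F@7: d1:13  d2:8  d3:3  d4:0  d5:0  d6:0  d7:3 → peak 13
Best is F@2, peak 13.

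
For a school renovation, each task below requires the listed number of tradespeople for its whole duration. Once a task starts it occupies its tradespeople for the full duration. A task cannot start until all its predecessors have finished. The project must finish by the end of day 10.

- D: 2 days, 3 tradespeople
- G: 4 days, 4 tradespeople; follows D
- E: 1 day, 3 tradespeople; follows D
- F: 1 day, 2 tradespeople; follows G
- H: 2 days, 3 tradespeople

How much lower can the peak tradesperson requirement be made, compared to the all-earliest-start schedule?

3

Early-start peak: d1:6  d2:6  d3:7  d4:4  d5:4  d6:4  d7:2  d8:0  d9:0  d10:0 ⇒ 7.
Leveled (D@1, G@3, E@7, F@8, H@9): d1:3  d2:3  d3:4  d4:4  d5:4  d6:4  d7:3  d8:2  d9:3  d10:3 ⇒ 4.
Reduction 7 − 4 = 3.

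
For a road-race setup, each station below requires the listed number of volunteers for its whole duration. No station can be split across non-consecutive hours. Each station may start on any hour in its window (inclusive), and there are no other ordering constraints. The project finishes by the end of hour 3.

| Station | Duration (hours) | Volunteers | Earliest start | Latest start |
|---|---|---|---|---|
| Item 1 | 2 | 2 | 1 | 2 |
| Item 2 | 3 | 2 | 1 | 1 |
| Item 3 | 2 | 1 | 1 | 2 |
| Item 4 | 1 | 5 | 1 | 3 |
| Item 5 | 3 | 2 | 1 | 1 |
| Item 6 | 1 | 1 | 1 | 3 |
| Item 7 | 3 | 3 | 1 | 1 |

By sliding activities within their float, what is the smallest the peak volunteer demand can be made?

Early-start (Item 1@1, Item 2@1, Item 3@1, Item 4@1, Item 5@1, Item 6@1, Item 7@1) gives peak 16: h1:16  h2:10  h3:7.
Shift Item 4→3.
Schedule Item 1@1, Item 2@1, Item 3@1, Item 4@3, Item 5@1, Item 6@1, Item 7@1: h1:11  h2:10  h3:12 — peak 12.

12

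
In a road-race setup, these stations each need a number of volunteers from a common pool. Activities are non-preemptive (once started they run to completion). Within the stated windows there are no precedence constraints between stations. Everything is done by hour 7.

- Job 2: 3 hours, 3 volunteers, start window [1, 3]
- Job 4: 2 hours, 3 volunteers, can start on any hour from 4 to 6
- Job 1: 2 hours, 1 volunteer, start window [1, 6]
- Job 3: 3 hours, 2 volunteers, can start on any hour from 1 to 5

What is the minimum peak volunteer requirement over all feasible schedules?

Early-start (Job 2@1, Job 4@4, Job 1@1, Job 3@1) gives peak 6: h1:6  h2:6  h3:5  h4:3  h5:3  h6:0  h7:0.
Shift Job 3→3.
Schedule Job 2@1, Job 4@4, Job 1@1, Job 3@3: h1:4  h2:4  h3:5  h4:5  h5:5  h6:0  h7:0 — peak 5.

5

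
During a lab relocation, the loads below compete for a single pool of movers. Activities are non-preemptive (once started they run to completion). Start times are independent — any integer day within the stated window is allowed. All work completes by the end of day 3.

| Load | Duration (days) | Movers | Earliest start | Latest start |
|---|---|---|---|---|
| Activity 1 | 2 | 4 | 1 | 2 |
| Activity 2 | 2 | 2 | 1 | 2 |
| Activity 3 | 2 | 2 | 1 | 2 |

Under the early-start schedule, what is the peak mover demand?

Early-start schedule: Activity 1@1, Activity 2@1, Activity 3@1.
Load per day: day 1: 8, day 2: 8, day 3: 0.
Peak is 8.

8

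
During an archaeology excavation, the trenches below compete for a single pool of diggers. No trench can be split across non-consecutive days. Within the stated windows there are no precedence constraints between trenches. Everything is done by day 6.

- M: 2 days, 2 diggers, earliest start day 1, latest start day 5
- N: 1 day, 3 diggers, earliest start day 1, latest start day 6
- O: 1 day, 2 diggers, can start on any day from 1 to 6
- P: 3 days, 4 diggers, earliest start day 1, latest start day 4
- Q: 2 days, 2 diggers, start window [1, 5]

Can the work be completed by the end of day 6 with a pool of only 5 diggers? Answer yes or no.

yes

Schedule M@1, N@1, O@3, P@4, Q@2: d1:5  d2:4  d3:4  d4:4  d5:4  d6:4 — peak 5 ≤ 5.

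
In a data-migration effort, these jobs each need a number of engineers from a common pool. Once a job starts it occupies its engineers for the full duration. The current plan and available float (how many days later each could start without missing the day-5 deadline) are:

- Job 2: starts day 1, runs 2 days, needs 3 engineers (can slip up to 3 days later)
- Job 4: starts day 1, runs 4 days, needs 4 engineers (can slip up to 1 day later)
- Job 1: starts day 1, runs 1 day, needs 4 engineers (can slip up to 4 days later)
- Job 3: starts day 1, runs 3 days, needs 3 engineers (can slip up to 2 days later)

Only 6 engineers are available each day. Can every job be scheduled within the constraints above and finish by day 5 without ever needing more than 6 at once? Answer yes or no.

no

Total engineer-days = 35; over 5 days the average is 35/5 > 6, so some day must exceed 6.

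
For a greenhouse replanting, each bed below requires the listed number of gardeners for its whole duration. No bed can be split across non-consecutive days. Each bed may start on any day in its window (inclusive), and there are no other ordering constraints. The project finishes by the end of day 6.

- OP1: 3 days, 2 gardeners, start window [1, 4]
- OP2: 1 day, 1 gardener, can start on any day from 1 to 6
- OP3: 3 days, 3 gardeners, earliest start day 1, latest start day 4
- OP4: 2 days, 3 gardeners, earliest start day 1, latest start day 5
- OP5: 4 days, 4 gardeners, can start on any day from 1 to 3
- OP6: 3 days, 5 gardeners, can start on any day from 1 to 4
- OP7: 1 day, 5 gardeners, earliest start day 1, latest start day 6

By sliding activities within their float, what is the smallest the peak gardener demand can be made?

Early-start (OP1@1, OP2@1, OP3@1, OP4@1, OP5@1, OP6@1, OP7@1) gives peak 23: d1:23  d2:17  d3:14  d4:4  d5:0  d6:0.
Shift OP3→4, OP4→4, OP5→2, OP7→6.
Schedule OP1@1, OP2@1, OP3@4, OP4@4, OP5@2, OP6@1, OP7@6: d1:8  d2:11  d3:11  d4:10  d5:10  d6:8 — peak 11.

11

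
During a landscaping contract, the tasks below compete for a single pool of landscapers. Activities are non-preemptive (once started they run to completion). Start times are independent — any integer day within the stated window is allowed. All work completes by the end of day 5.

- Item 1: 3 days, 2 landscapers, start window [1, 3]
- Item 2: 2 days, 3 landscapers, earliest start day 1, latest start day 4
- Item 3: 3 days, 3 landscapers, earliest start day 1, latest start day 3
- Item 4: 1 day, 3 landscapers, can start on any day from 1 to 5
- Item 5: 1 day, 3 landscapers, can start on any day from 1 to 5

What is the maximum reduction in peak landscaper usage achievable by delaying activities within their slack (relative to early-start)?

8

Early-start peak: d1:14  d2:8  d3:5  d4:0  d5:0 ⇒ 14.
Leveled (Item 1@1, Item 2@1, Item 3@3, Item 4@4, Item 5@5): d1:5  d2:5  d3:5  d4:6  d5:6 ⇒ 6.
Reduction 14 − 6 = 8.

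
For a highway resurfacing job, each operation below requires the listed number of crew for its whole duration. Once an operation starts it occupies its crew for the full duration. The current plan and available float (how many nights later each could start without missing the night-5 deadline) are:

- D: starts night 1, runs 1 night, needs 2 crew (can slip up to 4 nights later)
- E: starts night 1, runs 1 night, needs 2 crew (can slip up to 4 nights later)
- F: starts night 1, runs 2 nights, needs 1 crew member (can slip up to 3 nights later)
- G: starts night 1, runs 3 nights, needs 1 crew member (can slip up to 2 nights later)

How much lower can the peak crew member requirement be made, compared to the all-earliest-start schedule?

Early-start peak: n1:6  n2:2  n3:1  n4:0  n5:0 ⇒ 6.
Leveled (D@1, E@2, F@3, G@3): n1:2  n2:2  n3:2  n4:2  n5:1 ⇒ 2.
Reduction 6 − 2 = 4.

4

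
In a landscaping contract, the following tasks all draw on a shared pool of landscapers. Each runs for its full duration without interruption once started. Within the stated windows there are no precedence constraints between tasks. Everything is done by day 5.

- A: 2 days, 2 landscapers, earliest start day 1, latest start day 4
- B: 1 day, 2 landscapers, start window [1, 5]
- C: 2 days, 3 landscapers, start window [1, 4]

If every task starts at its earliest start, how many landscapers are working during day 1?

7

At early start, day 1 has: A, B, C.
Demand: 2 + 2 + 3 = 7.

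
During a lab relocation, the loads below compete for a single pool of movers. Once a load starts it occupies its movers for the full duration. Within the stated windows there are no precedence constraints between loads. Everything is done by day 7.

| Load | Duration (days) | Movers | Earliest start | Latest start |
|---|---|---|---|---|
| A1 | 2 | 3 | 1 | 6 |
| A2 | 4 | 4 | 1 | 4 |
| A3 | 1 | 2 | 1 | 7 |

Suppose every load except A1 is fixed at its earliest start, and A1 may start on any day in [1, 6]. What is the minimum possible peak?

A1@1: d1:9  d2:7  d3:4  d4:4  d5:0  d6:0  d7:0 → peak 9
A1@2: d1:6  d2:7  d3:7  d4:4  d5:0  d6:0  d7:0 → peak 7
A1@3: d1:6  d2:4  d3:7  d4:7  d5:0  d6:0  d7:0 → peak 7
A1@4: d1:6  d2:4  d3:4  d4:7  d5:3  d6:0  d7:0 → peak 7
A1@5: d1:6  d2:4  d3:4  d4:4  d5:3  d6:3  d7:0 → peak 6
A1@6: d1:6  d2:4  d3:4  d4:4  d5:0  d6:3  d7:3 → peak 6
Best is A1@5, peak 6.

6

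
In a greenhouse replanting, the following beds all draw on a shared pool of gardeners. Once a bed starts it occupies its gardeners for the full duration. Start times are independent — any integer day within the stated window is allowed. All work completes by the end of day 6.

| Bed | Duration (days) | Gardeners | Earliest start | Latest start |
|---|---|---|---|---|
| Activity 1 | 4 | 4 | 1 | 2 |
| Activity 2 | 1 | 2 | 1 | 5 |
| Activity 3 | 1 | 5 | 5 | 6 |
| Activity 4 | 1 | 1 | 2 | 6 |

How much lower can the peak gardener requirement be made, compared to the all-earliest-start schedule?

1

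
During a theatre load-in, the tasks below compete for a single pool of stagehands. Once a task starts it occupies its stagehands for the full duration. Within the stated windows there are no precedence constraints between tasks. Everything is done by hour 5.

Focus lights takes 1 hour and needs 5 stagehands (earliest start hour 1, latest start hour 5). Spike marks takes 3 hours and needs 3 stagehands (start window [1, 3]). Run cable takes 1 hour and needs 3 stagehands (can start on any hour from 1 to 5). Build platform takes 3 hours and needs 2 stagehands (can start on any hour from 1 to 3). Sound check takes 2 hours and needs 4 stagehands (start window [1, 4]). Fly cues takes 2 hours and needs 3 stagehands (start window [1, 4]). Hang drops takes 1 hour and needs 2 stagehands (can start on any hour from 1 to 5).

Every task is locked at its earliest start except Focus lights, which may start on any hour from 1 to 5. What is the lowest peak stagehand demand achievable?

Focus lights@1: h1:22  h2:12  h3:5  h4:0  h5:0 → peak 22
Focus lights@2: h1:17  h2:17  h3:5  h4:0  h5:0 → peak 17
Focus lights@3: h1:17  h2:12  h3:10  h4:0  h5:0 → peak 17
Focus lights@4: h1:17  h2:12  h3:5  h4:5  h5:0 → peak 17
Focus lights@5: h1:17  h2:12  h3:5  h4:0  h5:5 → peak 17
Best is Focus lights@2, peak 17.

17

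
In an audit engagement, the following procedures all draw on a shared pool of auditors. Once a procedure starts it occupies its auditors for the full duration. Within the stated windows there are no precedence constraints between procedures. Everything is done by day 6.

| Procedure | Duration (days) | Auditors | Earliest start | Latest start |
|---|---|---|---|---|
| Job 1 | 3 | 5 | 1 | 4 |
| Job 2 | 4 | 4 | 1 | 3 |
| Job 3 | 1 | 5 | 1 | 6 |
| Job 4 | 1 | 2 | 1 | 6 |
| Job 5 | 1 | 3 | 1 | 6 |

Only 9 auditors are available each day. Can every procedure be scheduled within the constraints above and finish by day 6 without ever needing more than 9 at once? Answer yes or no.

Schedule Job 1@1, Job 2@1, Job 3@4, Job 4@5, Job 5@5: d1:9  d2:9  d3:9  d4:9  d5:5  d6:0 — peak 9 ≤ 9.

yes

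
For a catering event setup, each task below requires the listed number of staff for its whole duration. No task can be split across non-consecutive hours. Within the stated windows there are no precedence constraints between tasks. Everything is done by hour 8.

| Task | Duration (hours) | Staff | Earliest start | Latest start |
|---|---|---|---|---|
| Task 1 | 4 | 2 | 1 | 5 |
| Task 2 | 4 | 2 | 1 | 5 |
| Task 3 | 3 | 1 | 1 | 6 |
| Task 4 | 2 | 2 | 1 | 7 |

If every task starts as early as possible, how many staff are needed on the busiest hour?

7

Early-start schedule: Task 1@1, Task 2@1, Task 3@1, Task 4@1.
Load per hour: hour 1: 7, hour 2: 7, hour 3: 5, hour 4: 4, hour 5: 0, hour 6: 0, hour 7: 0, hour 8: 0.
Peak is 7.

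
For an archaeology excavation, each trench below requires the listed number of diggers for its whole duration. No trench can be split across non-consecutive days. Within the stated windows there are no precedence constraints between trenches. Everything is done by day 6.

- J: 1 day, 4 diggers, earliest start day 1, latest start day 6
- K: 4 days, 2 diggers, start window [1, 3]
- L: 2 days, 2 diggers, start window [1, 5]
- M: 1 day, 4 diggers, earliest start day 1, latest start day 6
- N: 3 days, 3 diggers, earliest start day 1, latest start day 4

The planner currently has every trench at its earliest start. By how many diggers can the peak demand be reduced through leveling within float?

9

Early-start peak: d1:15  d2:7  d3:5  d4:2  d5:0  d6:0 ⇒ 15.
Leveled (J@1, K@1, L@5, M@2, N@3): d1:6  d2:6  d3:5  d4:5  d5:5  d6:2 ⇒ 6.
Reduction 15 − 6 = 9.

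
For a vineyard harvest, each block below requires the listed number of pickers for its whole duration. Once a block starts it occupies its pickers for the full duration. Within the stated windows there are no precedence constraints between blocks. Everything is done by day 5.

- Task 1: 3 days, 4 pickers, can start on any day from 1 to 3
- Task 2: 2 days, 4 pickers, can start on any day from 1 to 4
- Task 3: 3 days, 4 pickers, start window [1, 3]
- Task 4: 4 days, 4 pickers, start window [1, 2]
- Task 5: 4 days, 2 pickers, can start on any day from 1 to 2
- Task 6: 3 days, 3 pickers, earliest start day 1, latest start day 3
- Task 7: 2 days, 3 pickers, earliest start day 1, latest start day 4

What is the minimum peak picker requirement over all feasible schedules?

Early-start (Task 1@1, Task 2@1, Task 3@1, Task 4@1, Task 5@1, Task 6@1, Task 7@1) gives peak 24: d1:24  d2:24  d3:17  d4:6  d5:0.
Shift Task 3→3, Task 7→4.
Schedule Task 1@1, Task 2@1, Task 3@3, Task 4@1, Task 5@1, Task 6@1, Task 7@4: d1:17  d2:17  d3:17  d4:13  d5:7 — peak 17.

17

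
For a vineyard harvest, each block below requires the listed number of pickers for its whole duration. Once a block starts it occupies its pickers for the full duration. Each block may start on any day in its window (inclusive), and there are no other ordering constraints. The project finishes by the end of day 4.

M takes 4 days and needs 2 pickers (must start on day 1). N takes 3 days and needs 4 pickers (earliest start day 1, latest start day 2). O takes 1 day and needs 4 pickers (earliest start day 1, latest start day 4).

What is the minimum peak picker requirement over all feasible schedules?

Early-start (M@1, N@1, O@1) gives peak 10: d1:10  d2:6  d3:6  d4:2.
Shift O→4.
Schedule M@1, N@1, O@4: d1:6  d2:6  d3:6  d4:6 — peak 6.
Total picker-days = 24 over 4 days ⇒ peak ≥ ⌈24/4⌉ = 6, so 6 is optimal.

6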